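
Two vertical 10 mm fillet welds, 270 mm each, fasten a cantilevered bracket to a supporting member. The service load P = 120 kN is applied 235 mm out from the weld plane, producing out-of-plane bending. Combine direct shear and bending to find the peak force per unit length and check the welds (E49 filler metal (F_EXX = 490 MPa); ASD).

L_w = 2 × 270 = 540 mm; section modulus (unit throat) S = 2 × L²/6 = 24300 mm².
Direct shear f_v = P/L_w = 120×10³/540 = 222.2 N/mm.
Moment M = P × e = 120×10³ × 235 = 28200000 N·mm; bending f_b = M/S = 1160 N/mm.
f_max = √(f_v² + f_b²) = √(222.2² + 1160²) = 1182 N/mm.
r_n/Ω = (1/2.0) × 0.6 × 490 × (0.707 × 10) = 1039 N/mm → NOT adequate.

f_max ≈ 1180 N/mm; NOT adequate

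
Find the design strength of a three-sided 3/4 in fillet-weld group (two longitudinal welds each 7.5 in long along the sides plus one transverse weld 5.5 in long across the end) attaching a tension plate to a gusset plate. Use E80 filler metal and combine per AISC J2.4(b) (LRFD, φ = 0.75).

φR_n ≈ 401 kip

E80XX → F_EXX = 80 ksi.
t_e = 0.707 × 0.75 = 0.5302 in.
R_nwl = 0.6 × 80 × 0.5302 × 15 = 381.8 kip (longitudinal, 2 welds).
R_nwt = 0.6 × 80 × 0.5302 × 5.5 = 140 kip (transverse, base value).
(i) R_nwl + R_nwt = 521.8 kip; (ii) 0.85 R_nwl + 1.5 R_nwt = 534.5 kip.
R_n = max = 534.5 kip [governs: (ii)]; φR_n = 400.9 kip.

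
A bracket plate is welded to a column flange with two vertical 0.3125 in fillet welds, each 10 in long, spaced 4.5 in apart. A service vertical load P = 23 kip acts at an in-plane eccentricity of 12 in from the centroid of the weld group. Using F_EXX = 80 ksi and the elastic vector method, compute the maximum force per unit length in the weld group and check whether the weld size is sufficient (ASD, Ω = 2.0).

Total weld length L_w = 20 in. Treat welds as unit-width lines.
Polar moment about centroid: J = 2[d³/12 + d(b/2)²] = 2[10³/12 + 10×2.25²] = 267.9 in³.
Direct shear f_v = P/L_w = 23 / 20 = 1.15 kip/in (vertical).
Torsion M = P·e = 23 × 12 = 276 kip·in.
Critical point at (x, y) = (2.25, 5) from centroid. f_tx = M·y/J = 5.151 kip/in; f_ty = M·x/J = 2.318 kip/in.
Resultant f_max = √[f_tx² + (f_v + f_ty)²] = √[5.151² + (1.15 + 2.318)²] = 6.209 kip/in.
Capacity per unit length: r_n/Ω = (1/2.0) × 0.6 × 80 × (0.707 × 0.3125) = 5.302 kip/in.
6.209 > 5.302 → NOT adequate.

f_max ≈ 6.21 kip/in; NOT adequate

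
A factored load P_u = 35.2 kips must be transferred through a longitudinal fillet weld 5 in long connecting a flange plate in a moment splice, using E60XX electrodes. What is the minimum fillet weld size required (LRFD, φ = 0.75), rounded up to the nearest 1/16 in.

E60XX → F_EXX = 60 ksi.
Total weld length L = 5 in.
Required throat t_e = P_u / (φ × 0.6 F_EXX × L) = 35.2 / (0.75 × 0.6 × 60 × 5) = 0.2607 in.
Required leg w = t_e / 0.707 = 0.3688 in → use 3/8 in.

w = 3/8 in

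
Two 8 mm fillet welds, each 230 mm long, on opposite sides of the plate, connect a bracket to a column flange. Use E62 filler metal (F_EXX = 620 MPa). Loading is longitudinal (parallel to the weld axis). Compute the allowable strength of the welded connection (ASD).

R_n/Ω ≈ 484 kN

Effective throat t_e = 0.707 × 8 = 5.656 mm.
Total length L = 460 mm; A_we = 5.656 × 460 = 2602 mm².
F_nw = 0.6 F_EXX = 0.6 × 620 = 372 MPa.
R_n = 372 × 2602 × 10⁻³ = 967.9 kN; R_n/Ω = 967.9/2.0 = 483.9 kN.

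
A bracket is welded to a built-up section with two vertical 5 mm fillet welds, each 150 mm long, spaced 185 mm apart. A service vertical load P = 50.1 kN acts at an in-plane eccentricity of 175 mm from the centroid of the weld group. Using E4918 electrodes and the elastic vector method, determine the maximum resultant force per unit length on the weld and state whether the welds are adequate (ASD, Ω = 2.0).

E49XX → F_EXX = 490 MPa.
Total weld length L_w = 300 mm. Treat welds as unit-width lines.
Polar moment about centroid: J = 2[d³/12 + d(b/2)²] = 2[150³/12 + 150×92.5²] = 3129000 mm³.
Direct shear f_v = P/L_w = 50.1×10³ / 300 = 167 N/mm (vertical).
Torsion M = P·e = 50.1×10³ × 175 = 8767500 N·mm.
Critical point at (x, y) = (92.5, 75) from centroid. f_tx = M·y/J = 210.1 N/mm; f_ty = M·x/J = 259.2 N/mm.
Resultant f_max = √[f_tx² + (f_v + f_ty)²] = √[210.1² + (167 + 259.2)²] = 475.1 N/mm.
Capacity per unit length: r_n/Ω = (1/2.0) × 0.6 × 490 × (0.707 × 5) = 519.6 N/mm.
475.1 ≤ 519.6 → adequate.

f_max ≈ 475 N/mm; adequate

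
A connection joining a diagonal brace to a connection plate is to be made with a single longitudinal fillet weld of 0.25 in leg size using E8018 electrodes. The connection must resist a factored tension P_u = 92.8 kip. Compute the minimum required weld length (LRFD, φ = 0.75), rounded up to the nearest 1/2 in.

L = 15 in

E80XX → F_EXX = 80 ksi.
Throat t_e = 0.707 × 0.25 = 0.1767 in.
φr_n = 0.75 × 0.6 × 80 × 0.1767 = 6.363 kip/in.
L_req = P_u / φr_n = 92.8 / 6.363 = 14.58 in total.
Round up → use L = 15 in.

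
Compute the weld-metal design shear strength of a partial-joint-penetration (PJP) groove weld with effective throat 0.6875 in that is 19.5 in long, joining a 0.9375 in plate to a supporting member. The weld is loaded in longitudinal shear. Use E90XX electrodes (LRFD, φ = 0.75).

φR_n ≈ 543 kips

E90XX → F_EXX = 90 ksi.
Effective throat (given) t_e = 0.6875 in.
A_we = 0.6875 × 19.5 = 13.41 in².
F_nw = 0.6 F_EXX = 54 ksi.
φR_n = 0.75 × 54 × 13.41 = 543 kips.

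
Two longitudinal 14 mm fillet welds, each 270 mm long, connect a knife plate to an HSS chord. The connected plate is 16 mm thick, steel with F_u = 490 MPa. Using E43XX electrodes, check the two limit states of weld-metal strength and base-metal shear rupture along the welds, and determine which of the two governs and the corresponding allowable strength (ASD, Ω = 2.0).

E43XX → F_EXX = 430 MPa.
t_e = 0.707 × 14 = 9.898 mm; L = 540 mm.
Weld metal: R_n/Ω = (1/2.0) × 0.6 × 430 × 9.898 × 540 × 10⁻³ = 689.5 kN.
Base metal (shear rupture): R_n/Ω = (1/2.0) × 0.6 × 490 × 16 × 540 × 10⁻³ = 1270 kN.
Governing: weld metal.

R_n/Ω ≈ 689 kN (weld metal governs)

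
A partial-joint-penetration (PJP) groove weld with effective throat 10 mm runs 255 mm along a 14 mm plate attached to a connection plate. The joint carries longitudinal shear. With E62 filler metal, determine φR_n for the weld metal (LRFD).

E62XX → F_EXX = 620 MPa.
Effective throat (given) t_e = 10 mm.
A_we = 10 × 255 = 2550 mm².
F_nw = 0.6 F_EXX = 372 MPa.
φR_n = 0.75 × 372 × 2550 × 10⁻³ = 711.5 kN.

φR_n ≈ 711 kN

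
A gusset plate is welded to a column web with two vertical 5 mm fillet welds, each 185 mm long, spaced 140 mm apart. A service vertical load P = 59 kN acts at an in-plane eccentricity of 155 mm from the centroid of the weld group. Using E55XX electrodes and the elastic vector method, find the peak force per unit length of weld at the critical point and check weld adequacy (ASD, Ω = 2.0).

f_max ≈ 483 N/mm; adequate

E55XX → F_EXX = 550 MPa.
Total weld length L_w = 370 mm. Treat welds as unit-width lines.
Polar moment about centroid: J = 2[d³/12 + d(b/2)²] = 2[185³/12 + 185×70²] = 2868000 mm³.
Direct shear f_v = P/L_w = 59×10³ / 370 = 159.5 N/mm (vertical).
Torsion M = P·e = 59×10³ × 155 = 9145000 N·mm.
Critical point at (x, y) = (70, 92.5) from centroid. f_tx = M·y/J = 294.9 N/mm; f_ty = M·x/J = 223.2 N/mm.
Resultant f_max = √[f_tx² + (f_v + f_ty)²] = √[294.9² + (159.5 + 223.2)²] = 483.1 N/mm.
Capacity per unit length: r_n/Ω = (1/2.0) × 0.6 × 550 × (0.707 × 5) = 583.3 N/mm.
483.1 ≤ 583.3 → adequate.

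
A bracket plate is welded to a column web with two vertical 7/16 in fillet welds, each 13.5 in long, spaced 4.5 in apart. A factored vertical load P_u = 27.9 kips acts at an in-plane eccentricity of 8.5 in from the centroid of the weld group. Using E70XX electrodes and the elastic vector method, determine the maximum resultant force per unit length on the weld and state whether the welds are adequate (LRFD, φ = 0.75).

f_max ≈ 3.55 kip/in; adequate

E70XX → F_EXX = 70 ksi.
Total weld length L_w = 27 in. Treat welds as unit-width lines.
Polar moment about centroid: J = 2[d³/12 + d(b/2)²] = 2[13.5³/12 + 13.5×2.25²] = 546.8 in³.
Direct shear f_v = P/L_w = 27.9 / 27 = 1.033 kip/in (vertical).
Torsion M = P·e = 27.9 × 8.5 = 237.15 kip·in.
Critical point at (x, y) = (2.25, 6.75) from centroid. f_tx = M·y/J = 2.928 kip/in; f_ty = M·x/J = 0.9759 kip/in.
Resultant f_max = √[f_tx² + (f_v + f_ty)²] = √[2.928² + (1.033 + 0.9759)²] = 3.551 kip/in.
Capacity per unit length: φr_n = 0.75 × 0.6 × 70 × (0.707 × 0.4375) = 9.743 kip/in.
3.551 ≤ 9.743 → adequate.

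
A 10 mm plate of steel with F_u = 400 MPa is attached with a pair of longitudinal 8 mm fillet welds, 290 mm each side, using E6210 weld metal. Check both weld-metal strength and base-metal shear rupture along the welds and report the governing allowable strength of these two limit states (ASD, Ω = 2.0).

R_n/Ω ≈ 610 kN (weld metal governs)

E62XX → F_EXX = 620 MPa.
t_e = 0.707 × 8 = 5.656 mm; L = 580 mm.
Weld metal: R_n/Ω = (1/2.0) × 0.6 × 620 × 5.656 × 580 × 10⁻³ = 610.2 kN.
Base metal (shear rupture): R_n/Ω = (1/2.0) × 0.6 × 400 × 10 × 580 × 10⁻³ = 696 kN.
Governing: weld metal.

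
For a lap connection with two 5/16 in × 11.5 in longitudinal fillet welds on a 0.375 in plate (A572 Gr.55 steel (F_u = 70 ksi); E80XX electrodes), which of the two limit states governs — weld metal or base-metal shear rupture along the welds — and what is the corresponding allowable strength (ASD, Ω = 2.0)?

R_n/Ω ≈ 122 kips (weld metal governs)

E80XX → F_EXX = 80 ksi.
t_e = 0.707 × 0.3125 = 0.2209 in; L = 23 in.
Weld metal: R_n/Ω = (1/2.0) × 0.6 × 80 × 0.2209 × 23 = 122 kips.
Base metal (shear rupture): R_n/Ω = (1/2.0) × 0.6 × 70 × 0.375 × 23 = 181.1 kips.
Governing: weld metal.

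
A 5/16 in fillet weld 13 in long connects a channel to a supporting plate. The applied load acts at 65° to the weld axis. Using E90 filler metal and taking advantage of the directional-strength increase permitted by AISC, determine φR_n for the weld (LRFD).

φR_n ≈ 167 kip

E90XX → F_EXX = 90 ksi.
t_e = 0.707 × 0.3125 = 0.2209 in; A_we = 0.2209 × 13 = 2.872 in².
Directional factor: 1.0 + 0.5 sin^1.5(65°) = 1.431.
F_nw = 0.6 × 90 × 1.431 = 77.3 ksi.
φR_n = 0.75 × 77.3 × 2.872 = 166.5 kip.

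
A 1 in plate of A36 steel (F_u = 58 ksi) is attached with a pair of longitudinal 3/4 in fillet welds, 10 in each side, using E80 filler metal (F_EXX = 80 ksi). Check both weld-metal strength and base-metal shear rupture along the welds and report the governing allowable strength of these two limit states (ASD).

R_n/Ω ≈ 255 kips (weld metal governs)

t_e = 0.707 × 0.75 = 0.5302 in; L = 20 in.
Weld metal: R_n/Ω = (1/2.0) × 0.6 × 80 × 0.5302 × 20 = 254.5 kips.
Base metal (shear rupture): R_n/Ω = (1/2.0) × 0.6 × 58 × 1 × 20 = 348 kips.
Governing: weld metal.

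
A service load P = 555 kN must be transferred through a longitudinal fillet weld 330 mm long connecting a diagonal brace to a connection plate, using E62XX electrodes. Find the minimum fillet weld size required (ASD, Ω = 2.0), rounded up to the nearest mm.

w = 13 mm

E62XX → F_EXX = 620 MPa.
Total weld length L = 330 mm.
Required throat t_e = P × Ω / (0.6 F_EXX × L) = 555 × 2.0 / (0.6 × 620 × 330 × 10⁻³) = 9.042 mm.
Required leg w = t_e / 0.707 = 12.79 mm → use 13 mm.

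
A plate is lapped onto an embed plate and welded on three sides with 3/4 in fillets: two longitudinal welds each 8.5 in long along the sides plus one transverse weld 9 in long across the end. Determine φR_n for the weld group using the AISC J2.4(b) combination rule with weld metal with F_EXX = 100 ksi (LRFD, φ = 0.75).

t_e = 0.707 × 0.75 = 0.5302 in.
R_nwl = 0.6 × 100 × 0.5302 × 17 = 540.9 kip (longitudinal, 2 welds).
R_nwt = 0.6 × 100 × 0.5302 × 9 = 286.3 kip (transverse, base value).
(i) R_nwl + R_nwt = 827.2 kip; (ii) 0.85 R_nwl + 1.5 R_nwt = 889.2 kip.
R_n = max = 889.2 kip [governs: (ii)]; φR_n = 666.9 kip.

φR_n ≈ 667 kip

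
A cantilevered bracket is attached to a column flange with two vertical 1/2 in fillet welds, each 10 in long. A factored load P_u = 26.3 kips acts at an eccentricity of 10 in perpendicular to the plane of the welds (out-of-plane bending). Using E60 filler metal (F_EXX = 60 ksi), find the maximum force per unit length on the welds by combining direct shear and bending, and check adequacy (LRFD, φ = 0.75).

L_w = 2 × 10 = 20 in; section modulus (unit throat) S = 2 × L²/6 = 33.33 in².
Direct shear f_v = P/L_w = 26.3/20 = 1.315 kip/in.
Moment M = P × e = 26.3 × 10 = 263 kip·in; bending f_b = M/S = 7.89 kip/in.
f_max = √(f_v² + f_b²) = √(1.315² + 7.89²) = 7.999 kip/in.
φr_n = 0.75 × 0.6 × 60 × (0.707 × 0.5) = 9.544 kip/in → adequate.

f_max ≈ 8 kip/in; adequate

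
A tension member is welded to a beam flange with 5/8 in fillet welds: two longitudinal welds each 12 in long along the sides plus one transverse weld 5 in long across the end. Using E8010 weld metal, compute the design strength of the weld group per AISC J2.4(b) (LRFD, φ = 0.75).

E80XX → F_EXX = 80 ksi.
t_e = 0.707 × 0.625 = 0.4419 in.
R_nwl = 0.6 × 80 × 0.4419 × 24 = 509 kips (longitudinal, 2 welds).
R_nwt = 0.6 × 80 × 0.4419 × 5 = 106 kips (transverse, base value).
(i) R_nwl + R_nwt = 615.1 kips; (ii) 0.85 R_nwl + 1.5 R_nwt = 591.8 kips.
R_n = max = 615.1 kips [governs: (i)]; φR_n = 461.3 kips.

φR_n ≈ 461 kips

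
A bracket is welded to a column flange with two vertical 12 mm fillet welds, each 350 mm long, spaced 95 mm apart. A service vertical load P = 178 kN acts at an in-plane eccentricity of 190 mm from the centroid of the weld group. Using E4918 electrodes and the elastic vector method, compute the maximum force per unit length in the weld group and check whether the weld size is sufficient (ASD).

E49XX → F_EXX = 490 MPa.
Total weld length L_w = 700 mm. Treat welds as unit-width lines.
Polar moment about centroid: J = 2[d³/12 + d(b/2)²] = 2[350³/12 + 350×47.5²] = 8725000 mm³.
Direct shear f_v = P/L_w = 178×10³ / 700 = 254.3 N/mm (vertical).
Torsion M = P·e = 178×10³ × 190 = 33820000 N·mm.
Critical point at (x, y) = (47.5, 175) from centroid. f_tx = M·y/J = 678.3 N/mm; f_ty = M·x/J = 184.1 N/mm.
Resultant f_max = √[f_tx² + (f_v + f_ty)²] = √[678.3² + (254.3 + 184.1)²] = 807.7 N/mm.
Capacity per unit length: r_n/Ω = (1/2.0) × 0.6 × 490 × (0.707 × 12) = 1247 N/mm.
807.7 ≤ 1247 → adequate.

f_max ≈ 808 N/mm; adequate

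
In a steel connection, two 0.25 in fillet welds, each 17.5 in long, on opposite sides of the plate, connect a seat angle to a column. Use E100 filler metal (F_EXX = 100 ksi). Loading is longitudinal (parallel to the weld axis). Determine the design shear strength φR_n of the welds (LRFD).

Effective throat t_e = 0.707 × 0.25 = 0.1767 in.
Total length L = 35 in; A_we = 0.1767 × 35 = 6.186 in².
F_nw = 0.6 F_EXX = 0.6 × 100 = 60 ksi.
φR_n = 0.75 × 60 × 6.186 = 278.4 kip.

φR_n ≈ 278 kip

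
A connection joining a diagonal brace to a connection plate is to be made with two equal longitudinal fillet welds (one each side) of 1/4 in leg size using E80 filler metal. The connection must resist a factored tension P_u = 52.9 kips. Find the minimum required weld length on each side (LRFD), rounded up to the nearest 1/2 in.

E80XX → F_EXX = 80 ksi.
Throat t_e = 0.707 × 0.25 = 0.1767 in.
φr_n = 0.75 × 0.6 × 80 × 0.1767 = 6.363 kips/in.
L_req = P_u / φr_n = 52.9 / 6.363 = 8.314 in total.
Per side: 8.314 / 2 = 4.157 in.
Round up → use L = 4.5 in on each side.

L = 4.5 in on each side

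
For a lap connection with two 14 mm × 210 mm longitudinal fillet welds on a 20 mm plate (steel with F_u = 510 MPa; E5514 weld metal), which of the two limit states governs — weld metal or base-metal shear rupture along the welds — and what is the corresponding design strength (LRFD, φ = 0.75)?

φR_n ≈ 1030 kN (weld metal governs)

E55XX → F_EXX = 550 MPa.
t_e = 0.707 × 14 = 9.898 mm; L = 420 mm.
Weld metal: φR_n = 0.75 × 0.6 × 550 × 9.898 × 420 × 10⁻³ = 1029 kN.
Base metal (shear rupture): φR_n = 0.75 × 0.6 × 510 × 20 × 420 × 10⁻³ = 1928 kN.
Governing: weld metal.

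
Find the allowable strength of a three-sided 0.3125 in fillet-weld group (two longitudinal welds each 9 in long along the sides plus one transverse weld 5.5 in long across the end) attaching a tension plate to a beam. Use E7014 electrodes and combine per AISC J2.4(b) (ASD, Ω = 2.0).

E70XX → F_EXX = 70 ksi.
t_e = 0.707 × 0.3125 = 0.2209 in.
R_nwl = 0.6 × 70 × 0.2209 × 18 = 167 kip (longitudinal, 2 welds).
R_nwt = 0.6 × 70 × 0.2209 × 5.5 = 51.04 kip (transverse, base value).
(i) R_nwl + R_nwt = 218.1 kip; (ii) 0.85 R_nwl + 1.5 R_nwt = 218.5 kip.
R_n = max = 218.5 kip [governs: (ii)]; R_n/Ω = 109.3 kip.

R_n/Ω ≈ 109 kip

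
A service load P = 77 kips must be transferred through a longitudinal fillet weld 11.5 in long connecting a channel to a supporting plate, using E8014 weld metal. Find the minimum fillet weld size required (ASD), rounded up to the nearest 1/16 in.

w = 7/16 in

E80XX → F_EXX = 80 ksi.
Total weld length L = 11.5 in.
Required throat t_e = P × Ω / (0.6 F_EXX × L) = 77 × 2.0 / (0.6 × 80 × 11.5) = 0.279 in.
Required leg w = t_e / 0.707 = 0.3946 in → use 7/16 in.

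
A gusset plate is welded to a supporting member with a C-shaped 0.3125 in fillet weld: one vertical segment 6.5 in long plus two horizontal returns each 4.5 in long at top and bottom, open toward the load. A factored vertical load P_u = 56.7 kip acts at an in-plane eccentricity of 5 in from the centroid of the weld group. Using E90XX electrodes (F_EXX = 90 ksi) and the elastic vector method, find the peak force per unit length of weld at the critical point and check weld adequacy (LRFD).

f_max ≈ 11.4 kip/in; NOT adequate

Total weld length L_w = 15.5 in. Treat welds as unit-width lines.
Centroid: x̄ = 2×4.5×2.25 / 15.5 = 1.306 in from the vertical weld.
Polar moment about centroid: J = I_x + I_y = [6.5³/12 + 2×4.5×3.25²] + [6.5×1.306² + 2(4.5³/12 + 4.5×0.9435²)] = 152.2 in³.
Direct shear f_v = P/L_w = 56.7 / 15.5 = 3.658 kip/in (vertical).
Torsion M = P·e = 56.7 × 5 = 283.5 kip·in.
Critical point at (x, y) = (3.194, 3.25) from centroid. f_tx = M·y/J = 6.052 kip/in; f_ty = M·x/J = 5.947 kip/in.
Resultant f_max = √[f_tx² + (f_v + f_ty)²] = √[6.052² + (3.658 + 5.947)²] = 11.35 kip/in.
Capacity per unit length: φr_n = 0.75 × 0.6 × 90 × (0.707 × 0.3125) = 8.948 kip/in.
11.35 > 8.948 → NOT adequate.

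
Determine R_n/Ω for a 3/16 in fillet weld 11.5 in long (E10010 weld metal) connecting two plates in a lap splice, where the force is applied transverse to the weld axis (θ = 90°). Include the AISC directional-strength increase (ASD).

R_n/Ω ≈ 68.6 kips

E100XX → F_EXX = 100 ksi.
t_e = 0.707 × 0.1875 = 0.1326 in; A_we = 0.1326 × 11.5 = 1.524 in².
Directional factor: 1.0 + 0.5 sin^1.5(90°) = 1.5.
F_nw = 0.6 × 100 × 1.5 = 90 ksi.
R_n/Ω = (90 × 1.524) / 2.0 = 68.6 kips.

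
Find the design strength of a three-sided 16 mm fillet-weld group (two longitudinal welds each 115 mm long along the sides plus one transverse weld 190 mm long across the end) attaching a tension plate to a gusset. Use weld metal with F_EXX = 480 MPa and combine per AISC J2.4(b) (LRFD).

t_e = 0.707 × 16 = 11.31 mm.
R_nwl = 0.6 × 480 × 11.31 × 230 × 10⁻³ = 749.3 kN (longitudinal, 2 welds).
R_nwt = 0.6 × 480 × 11.31 × 190 × 10⁻³ = 619 kN (transverse, base value).
(i) R_nwl + R_nwt = 1368 kN; (ii) 0.85 R_nwl + 1.5 R_nwt = 1565 kN.
R_n = max = 1565 kN [governs: (ii)]; φR_n = 1174 kN.

φR_n ≈ 1170 kN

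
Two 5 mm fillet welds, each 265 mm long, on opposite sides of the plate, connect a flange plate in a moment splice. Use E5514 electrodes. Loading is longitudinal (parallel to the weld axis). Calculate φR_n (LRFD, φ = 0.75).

E55XX → F_EXX = 550 MPa.
Effective throat t_e = 0.707 × 5 = 3.535 mm.
Total length L = 530 mm; A_we = 3.535 × 530 = 1874 mm².
F_nw = 0.6 F_EXX = 0.6 × 550 = 330 MPa.
φR_n = 0.75 × 330 × 1874 × 10⁻³ = 463.7 kN.

φR_n ≈ 464 kN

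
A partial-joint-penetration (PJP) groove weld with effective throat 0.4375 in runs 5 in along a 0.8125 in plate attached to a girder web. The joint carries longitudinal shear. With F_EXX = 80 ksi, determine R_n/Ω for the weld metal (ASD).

Effective throat (given) t_e = 0.4375 in.
A_we = 0.4375 × 5 = 2.188 in².
F_nw = 0.6 F_EXX = 48 ksi.
R_n/Ω = (48 × 2.188) / 2.0 = 52.5 kip.

R_n/Ω ≈ 52.5 kip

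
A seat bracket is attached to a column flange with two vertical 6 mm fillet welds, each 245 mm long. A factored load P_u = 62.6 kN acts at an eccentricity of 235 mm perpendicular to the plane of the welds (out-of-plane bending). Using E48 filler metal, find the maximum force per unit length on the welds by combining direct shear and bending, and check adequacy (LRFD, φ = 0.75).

E48XX → F_EXX = 480 MPa.
L_w = 2 × 245 = 490 mm; section modulus (unit throat) S = 2 × L²/6 = 20010 mm².
Direct shear f_v = P/L_w = 62.6×10³/490 = 127.8 N/mm.
Moment M = P × e = 62.6×10³ × 235 = 14711000 N·mm; bending f_b = M/S = 735.2 N/mm.
f_max = √(f_v² + f_b²) = √(127.8² + 735.2²) = 746.3 N/mm.
φr_n = 0.75 × 0.6 × 480 × (0.707 × 6) = 916.3 N/mm → adequate.

f_max ≈ 746 N/mm; adequate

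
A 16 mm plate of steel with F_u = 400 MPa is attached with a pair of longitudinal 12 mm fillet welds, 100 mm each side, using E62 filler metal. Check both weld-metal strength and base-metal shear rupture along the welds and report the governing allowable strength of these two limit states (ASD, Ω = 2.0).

R_n/Ω ≈ 316 kN (weld metal governs)

E62XX → F_EXX = 620 MPa.
t_e = 0.707 × 12 = 8.484 mm; L = 200 mm.
Weld metal: R_n/Ω = (1/2.0) × 0.6 × 620 × 8.484 × 200 × 10⁻³ = 315.6 kN.
Base metal (shear rupture): R_n/Ω = (1/2.0) × 0.6 × 400 × 16 × 200 × 10⁻³ = 384 kN.
Governing: weld metal.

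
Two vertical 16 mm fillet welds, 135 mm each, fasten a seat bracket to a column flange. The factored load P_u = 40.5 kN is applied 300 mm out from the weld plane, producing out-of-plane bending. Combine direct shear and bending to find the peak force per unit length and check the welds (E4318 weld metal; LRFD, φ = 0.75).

E43XX → F_EXX = 430 MPa.
L_w = 2 × 135 = 270 mm; section modulus (unit throat) S = 2 × L²/6 = 6075 mm².
Direct shear f_v = P/L_w = 40.5×10³/270 = 150 N/mm.
Moment M = P × e = 40.5×10³ × 300 = 12150000 N·mm; bending f_b = M/S = 2000 N/mm.
f_max = √(f_v² + f_b²) = √(150² + 2000²) = 2006 N/mm.
φr_n = 0.75 × 0.6 × 430 × (0.707 × 16) = 2189 N/mm → adequate.

f_max ≈ 2010 N/mm; adequate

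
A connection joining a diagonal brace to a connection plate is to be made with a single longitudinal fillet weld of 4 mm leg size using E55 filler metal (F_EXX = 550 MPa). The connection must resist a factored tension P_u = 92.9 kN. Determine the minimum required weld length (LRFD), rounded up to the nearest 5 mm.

L = 135 mm

Throat t_e = 0.707 × 4 = 2.828 mm.
φr_n = 0.75 × 0.6 × 550 × 2.828 × 10⁻³ = 0.6999 kN/mm.
L_req = P_u / φr_n = 92.9 / 0.6999 = 132.7 mm total.
Round up → use L = 135 mm.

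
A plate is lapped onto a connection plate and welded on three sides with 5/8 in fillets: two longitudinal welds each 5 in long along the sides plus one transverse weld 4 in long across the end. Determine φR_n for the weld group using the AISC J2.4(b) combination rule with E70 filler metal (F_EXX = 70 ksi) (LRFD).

φR_n ≈ 202 kip

t_e = 0.707 × 0.625 = 0.4419 in.
R_nwl = 0.6 × 70 × 0.4419 × 10 = 185.6 kip (longitudinal, 2 welds).
R_nwt = 0.6 × 70 × 0.4419 × 4 = 74.23 kip (transverse, base value).
(i) R_nwl + R_nwt = 259.8 kip; (ii) 0.85 R_nwl + 1.5 R_nwt = 269.1 kip.
R_n = max = 269.1 kip [governs: (ii)]; φR_n = 201.8 kip.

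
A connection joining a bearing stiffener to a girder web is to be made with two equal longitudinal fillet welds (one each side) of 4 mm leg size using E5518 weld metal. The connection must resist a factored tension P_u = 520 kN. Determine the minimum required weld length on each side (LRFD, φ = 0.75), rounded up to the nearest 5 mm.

E55XX → F_EXX = 550 MPa.
Throat t_e = 0.707 × 4 = 2.828 mm.
φr_n = 0.75 × 0.6 × 550 × 2.828 × 10⁻³ = 0.6999 kN/mm.
L_req = P_u / φr_n = 520 / 0.6999 = 742.9 mm total.
Per side: 742.9 / 2 = 371.5 mm.
Round up → use L = 375 mm on each side.

L = 375 mm on each side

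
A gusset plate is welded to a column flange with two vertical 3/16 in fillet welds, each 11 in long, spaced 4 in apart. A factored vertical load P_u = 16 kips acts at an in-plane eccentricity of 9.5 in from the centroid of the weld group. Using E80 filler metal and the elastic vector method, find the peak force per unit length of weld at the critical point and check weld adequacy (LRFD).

E80XX → F_EXX = 80 ksi.
Total weld length L_w = 22 in. Treat welds as unit-width lines.
Polar moment about centroid: J = 2[d³/12 + d(b/2)²] = 2[11³/12 + 11×2²] = 309.8 in³.
Direct shear f_v = P/L_w = 16 / 22 = 0.7273 kip/in (vertical).
Torsion M = P·e = 16 × 9.5 = 152 kip·in.
Critical point at (x, y) = (2, 5.5) from centroid. f_tx = M·y/J = 2.698 kip/in; f_ty = M·x/J = 0.9812 kip/in.
Resultant f_max = √[f_tx² + (f_v + f_ty)²] = √[2.698² + (0.7273 + 0.9812)²] = 3.194 kip/in.
Capacity per unit length: φr_n = 0.75 × 0.6 × 80 × (0.707 × 0.1875) = 4.772 kip/in.
3.194 ≤ 4.772 → adequate.

f_max ≈ 3.19 kip/in; adequate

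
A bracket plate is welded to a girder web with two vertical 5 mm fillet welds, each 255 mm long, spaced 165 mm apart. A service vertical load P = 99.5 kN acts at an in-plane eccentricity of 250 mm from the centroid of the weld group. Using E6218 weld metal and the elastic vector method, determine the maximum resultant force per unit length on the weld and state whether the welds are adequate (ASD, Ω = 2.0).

E62XX → F_EXX = 620 MPa.
Total weld length L_w = 510 mm. Treat welds as unit-width lines.
Polar moment about centroid: J = 2[d³/12 + d(b/2)²] = 2[255³/12 + 255×82.5²] = 6235000 mm³.
Direct shear f_v = P/L_w = 99.5×10³ / 510 = 195.1 N/mm (vertical).
Torsion M = P·e = 99.5×10³ × 250 = 24875000 N·mm.
Critical point at (x, y) = (82.5, 127.5) from centroid. f_tx = M·y/J = 508.7 N/mm; f_ty = M·x/J = 329.2 N/mm.
Resultant f_max = √[f_tx² + (f_v + f_ty)²] = √[508.7² + (195.1 + 329.2)²] = 730.5 N/mm.
Capacity per unit length: r_n/Ω = (1/2.0) × 0.6 × 620 × (0.707 × 5) = 657.5 N/mm.
730.5 > 657.5 → NOT adequate.

f_max ≈ 730 N/mm; NOT adequate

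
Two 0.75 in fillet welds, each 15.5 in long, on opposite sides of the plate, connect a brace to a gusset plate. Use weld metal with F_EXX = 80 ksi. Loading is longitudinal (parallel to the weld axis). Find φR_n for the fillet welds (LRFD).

Effective throat t_e = 0.707 × 0.75 = 0.5302 in.
Total length L = 31 in; A_we = 0.5302 × 31 = 16.44 in².
F_nw = 0.6 F_EXX = 0.6 × 80 = 48 ksi.
φR_n = 0.75 × 48 × 16.44 = 591.8 kip.

φR_n ≈ 592 kip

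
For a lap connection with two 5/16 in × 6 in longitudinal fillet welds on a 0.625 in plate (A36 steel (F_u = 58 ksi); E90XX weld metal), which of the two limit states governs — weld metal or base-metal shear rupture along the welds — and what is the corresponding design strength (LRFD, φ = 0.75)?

φR_n ≈ 107 kips (weld metal governs)

E90XX → F_EXX = 90 ksi.
t_e = 0.707 × 0.3125 = 0.2209 in; L = 12 in.
Weld metal: φR_n = 0.75 × 0.6 × 90 × 0.2209 × 12 = 107.4 kips.
Base metal (shear rupture): φR_n = 0.75 × 0.6 × 58 × 0.625 × 12 = 195.8 kips.
Governing: weld metal.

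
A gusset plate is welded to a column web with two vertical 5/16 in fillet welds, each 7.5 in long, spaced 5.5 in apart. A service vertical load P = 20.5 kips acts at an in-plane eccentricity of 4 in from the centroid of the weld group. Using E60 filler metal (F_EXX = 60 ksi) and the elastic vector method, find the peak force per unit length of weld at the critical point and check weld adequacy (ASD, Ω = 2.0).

Total weld length L_w = 15 in. Treat welds as unit-width lines.
Polar moment about centroid: J = 2[d³/12 + d(b/2)²] = 2[7.5³/12 + 7.5×2.75²] = 183.8 in³.
Direct shear f_v = P/L_w = 20.5 / 15 = 1.367 kip/in (vertical).
Torsion M = P·e = 20.5 × 4 = 82 kip·in.
Critical point at (x, y) = (2.75, 3.75) from centroid. f_tx = M·y/J = 1.673 kip/in; f_ty = M·x/J = 1.227 kip/in.
Resultant f_max = √[f_tx² + (f_v + f_ty)²] = √[1.673² + (1.367 + 1.227)²] = 3.087 kip/in.
Capacity per unit length: r_n/Ω = (1/2.0) × 0.6 × 60 × (0.707 × 0.3125) = 3.977 kip/in.
3.087 ≤ 3.977 → adequate.

f_max ≈ 3.09 kip/in; adequate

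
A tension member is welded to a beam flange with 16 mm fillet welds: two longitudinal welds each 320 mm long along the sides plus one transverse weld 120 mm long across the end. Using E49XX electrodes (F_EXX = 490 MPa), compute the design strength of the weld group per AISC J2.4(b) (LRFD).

φR_n ≈ 1900 kN

t_e = 0.707 × 16 = 11.31 mm.
R_nwl = 0.6 × 490 × 11.31 × 640 × 10⁻³ = 2128 kN (longitudinal, 2 welds).
R_nwt = 0.6 × 490 × 11.31 × 120 × 10⁻³ = 399.1 kN (transverse, base value).
(i) R_nwl + R_nwt = 2528 kN; (ii) 0.85 R_nwl + 1.5 R_nwt = 2408 kN.
R_n = max = 2528 kN [governs: (i)]; φR_n = 1896 kN.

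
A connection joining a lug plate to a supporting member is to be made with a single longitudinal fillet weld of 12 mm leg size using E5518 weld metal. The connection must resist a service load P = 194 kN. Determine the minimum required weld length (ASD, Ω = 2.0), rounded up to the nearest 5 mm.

E55XX → F_EXX = 550 MPa.
Throat t_e = 0.707 × 12 = 8.484 mm.
r_n/Ω = (0.6 × 550 × 8.484) / 2.0 = 1400 N/mm = 1.4 kN/mm.
L_req = P / (r_n/Ω) = 194 / 1.4 = 138.6 mm total.
Round up → use L = 140 mm.

L = 140 mm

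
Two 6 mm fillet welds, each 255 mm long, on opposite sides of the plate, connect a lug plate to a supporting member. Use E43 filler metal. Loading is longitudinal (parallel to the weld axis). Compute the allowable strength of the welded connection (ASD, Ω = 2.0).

E43XX → F_EXX = 430 MPa.
Effective throat t_e = 0.707 × 6 = 4.242 mm.
Total length L = 510 mm; A_we = 4.242 × 510 = 2163 mm².
F_nw = 0.6 F_EXX = 0.6 × 430 = 258 MPa.
R_n = 258 × 2163 × 10⁻³ = 558.2 kN; R_n/Ω = 558.2/2.0 = 279.1 kN.

R_n/Ω ≈ 279 kN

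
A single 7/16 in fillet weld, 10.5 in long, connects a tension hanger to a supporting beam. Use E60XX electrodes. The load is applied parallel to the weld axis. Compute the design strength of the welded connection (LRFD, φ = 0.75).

E60XX → F_EXX = 60 ksi.
Effective throat t_e = 0.707 × 0.4375 = 0.3093 in.
Total length L = 10.5 in; A_we = 0.3093 × 10.5 = 3.248 in².
F_nw = 0.6 F_EXX = 0.6 × 60 = 36 ksi.
φR_n = 0.75 × 36 × 3.248 = 87.69 kip.

φR_n ≈ 87.7 kip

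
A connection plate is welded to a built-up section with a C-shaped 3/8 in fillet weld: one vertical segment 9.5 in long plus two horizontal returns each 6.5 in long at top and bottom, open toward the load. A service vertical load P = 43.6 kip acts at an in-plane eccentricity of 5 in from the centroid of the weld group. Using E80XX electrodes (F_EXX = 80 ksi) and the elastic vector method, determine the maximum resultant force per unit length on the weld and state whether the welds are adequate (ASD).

Total weld length L_w = 22.5 in. Treat welds as unit-width lines.
Centroid: x̄ = 2×6.5×3.25 / 22.5 = 1.878 in from the vertical weld.
Polar moment about centroid: J = I_x + I_y = [9.5³/12 + 2×6.5×4.75²] + [9.5×1.878² + 2(6.5³/12 + 6.5×1.372²)] = 468.5 in³.
Direct shear f_v = P/L_w = 43.6 / 22.5 = 1.938 kip/in (vertical).
Torsion M = P·e = 43.6 × 5 = 218 kip·in.
Critical point at (x, y) = (4.622, 4.75) from centroid. f_tx = M·y/J = 2.21 kip/in; f_ty = M·x/J = 2.151 kip/in.
Resultant f_max = √[f_tx² + (f_v + f_ty)²] = √[2.21² + (1.938 + 2.151)²] = 4.648 kip/in.
Capacity per unit length: r_n/Ω = (1/2.0) × 0.6 × 80 × (0.707 × 0.375) = 6.363 kip/in.
4.648 ≤ 6.363 → adequate.

f_max ≈ 4.65 kip/in; adequate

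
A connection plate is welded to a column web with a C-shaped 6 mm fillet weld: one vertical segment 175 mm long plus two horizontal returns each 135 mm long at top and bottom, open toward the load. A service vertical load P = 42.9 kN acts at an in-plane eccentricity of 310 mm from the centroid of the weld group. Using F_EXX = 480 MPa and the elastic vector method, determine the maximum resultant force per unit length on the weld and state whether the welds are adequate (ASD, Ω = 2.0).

f_max ≈ 576 N/mm; adequate

Total weld length L_w = 445 mm. Treat welds as unit-width lines.
Centroid: x̄ = 2×135×67.5 / 445 = 40.96 mm from the vertical weld.
Polar moment about centroid: J = I_x + I_y = [175³/12 + 2×135×87.5²] + [175×40.96² + 2(135³/12 + 135×26.54²)] = 3408000 mm³.
Direct shear f_v = P/L_w = 42.9×10³ / 445 = 96.4 N/mm (vertical).
Torsion M = P·e = 42.9×10³ × 310 = 13299000 N·mm.
Critical point at (x, y) = (94.04, 87.5) from centroid. f_tx = M·y/J = 341.5 N/mm; f_ty = M·x/J = 367 N/mm.
Resultant f_max = √[f_tx² + (f_v + f_ty)²] = √[341.5² + (96.4 + 367)²] = 575.7 N/mm.
Capacity per unit length: r_n/Ω = (1/2.0) × 0.6 × 480 × (0.707 × 6) = 610.8 N/mm.
575.7 ≤ 610.8 → adequate.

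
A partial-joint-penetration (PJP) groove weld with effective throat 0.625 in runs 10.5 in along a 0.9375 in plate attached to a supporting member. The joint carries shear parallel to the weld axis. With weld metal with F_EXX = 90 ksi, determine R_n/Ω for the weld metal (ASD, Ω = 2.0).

R_n/Ω ≈ 177 kip

Effective throat (given) t_e = 0.625 in.
A_we = 0.625 × 10.5 = 6.562 in².
F_nw = 0.6 F_EXX = 54 ksi.
R_n/Ω = (54 × 6.562) / 2.0 = 177.2 kip.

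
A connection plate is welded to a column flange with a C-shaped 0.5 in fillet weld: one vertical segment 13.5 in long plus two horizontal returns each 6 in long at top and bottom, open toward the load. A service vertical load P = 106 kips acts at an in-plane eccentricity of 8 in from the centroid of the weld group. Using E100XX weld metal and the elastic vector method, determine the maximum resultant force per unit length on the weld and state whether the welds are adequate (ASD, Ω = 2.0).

f_max ≈ 11.1 kip/in; NOT adequate

E100XX → F_EXX = 100 ksi.
Total weld length L_w = 25.5 in. Treat welds as unit-width lines.
Centroid: x̄ = 2×6×3 / 25.5 = 1.412 in from the vertical weld.
Polar moment about centroid: J = I_x + I_y = [13.5³/12 + 2×6×6.75²] + [13.5×1.412² + 2(6³/12 + 6×1.588²)] = 845 in³.
Direct shear f_v = P/L_w = 106 / 25.5 = 4.157 kip/in (vertical).
Torsion M = P·e = 106 × 8 = 848 kip·in.
Critical point at (x, y) = (4.588, 6.75) from centroid. f_tx = M·y/J = 6.774 kip/in; f_ty = M·x/J = 4.605 kip/in.
Resultant f_max = √[f_tx² + (f_v + f_ty)²] = √[6.774² + (4.157 + 4.605)²] = 11.08 kip/in.
Capacity per unit length: r_n/Ω = (1/2.0) × 0.6 × 100 × (0.707 × 0.5) = 10.6 kip/in.
11.08 > 10.6 → NOT adequate.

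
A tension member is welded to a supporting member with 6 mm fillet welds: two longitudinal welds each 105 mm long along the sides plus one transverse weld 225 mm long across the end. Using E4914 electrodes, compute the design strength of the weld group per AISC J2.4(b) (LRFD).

E49XX → F_EXX = 490 MPa.
t_e = 0.707 × 6 = 4.242 mm.
R_nwl = 0.6 × 490 × 4.242 × 210 × 10⁻³ = 261.9 kN (longitudinal, 2 welds).
R_nwt = 0.6 × 490 × 4.242 × 225 × 10⁻³ = 280.6 kN (transverse, base value).
(i) R_nwl + R_nwt = 542.5 kN; (ii) 0.85 R_nwl + 1.5 R_nwt = 643.5 kN.
R_n = max = 643.5 kN [governs: (ii)]; φR_n = 482.6 kN.

φR_n ≈ 483 kN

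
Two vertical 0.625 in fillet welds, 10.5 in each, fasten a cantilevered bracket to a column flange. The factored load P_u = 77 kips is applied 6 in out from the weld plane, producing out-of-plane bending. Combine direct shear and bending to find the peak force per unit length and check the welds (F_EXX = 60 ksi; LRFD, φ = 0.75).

L_w = 2 × 10.5 = 21 in; section modulus (unit throat) S = 2 × L²/6 = 36.75 in².
Direct shear f_v = P/L_w = 77/21 = 3.667 kip/in.
Moment M = P × e = 77 × 6 = 462 kip·in; bending f_b = M/S = 12.57 kip/in.
f_max = √(f_v² + f_b²) = √(3.667² + 12.57²) = 13.1 kip/in.
φr_n = 0.75 × 0.6 × 60 × (0.707 × 0.625) = 11.93 kip/in → NOT adequate.

f_max ≈ 13.1 kip/in; NOT adequate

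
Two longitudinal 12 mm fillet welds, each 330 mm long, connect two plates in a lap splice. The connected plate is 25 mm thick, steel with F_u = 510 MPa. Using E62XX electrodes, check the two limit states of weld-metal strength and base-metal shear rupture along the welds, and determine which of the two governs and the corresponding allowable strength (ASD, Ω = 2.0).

R_n/Ω ≈ 1040 kN (weld metal governs)

E62XX → F_EXX = 620 MPa.
t_e = 0.707 × 12 = 8.484 mm; L = 660 mm.
Weld metal: R_n/Ω = (1/2.0) × 0.6 × 620 × 8.484 × 660 × 10⁻³ = 1041 kN.
Base metal (shear rupture): R_n/Ω = (1/2.0) × 0.6 × 510 × 25 × 660 × 10⁻³ = 2524 kN.
Governing: weld metal.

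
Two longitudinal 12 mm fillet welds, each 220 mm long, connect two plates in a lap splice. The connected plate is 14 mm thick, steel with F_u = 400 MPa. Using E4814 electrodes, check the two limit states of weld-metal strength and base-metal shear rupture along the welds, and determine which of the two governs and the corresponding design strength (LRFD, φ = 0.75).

φR_n ≈ 806 kN (weld metal governs)

E48XX → F_EXX = 480 MPa.
t_e = 0.707 × 12 = 8.484 mm; L = 440 mm.
Weld metal: φR_n = 0.75 × 0.6 × 480 × 8.484 × 440 × 10⁻³ = 806.3 kN.
Base metal (shear rupture): φR_n = 0.75 × 0.6 × 400 × 14 × 440 × 10⁻³ = 1109 kN.
Governing: weld metal.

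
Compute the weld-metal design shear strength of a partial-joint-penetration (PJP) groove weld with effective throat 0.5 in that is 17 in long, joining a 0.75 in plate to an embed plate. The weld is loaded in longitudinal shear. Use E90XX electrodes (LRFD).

φR_n ≈ 344 kips

E90XX → F_EXX = 90 ksi.
Effective throat (given) t_e = 0.5 in.
A_we = 0.5 × 17 = 8.5 in².
F_nw = 0.6 F_EXX = 54 ksi.
φR_n = 0.75 × 54 × 8.5 = 344.2 kips.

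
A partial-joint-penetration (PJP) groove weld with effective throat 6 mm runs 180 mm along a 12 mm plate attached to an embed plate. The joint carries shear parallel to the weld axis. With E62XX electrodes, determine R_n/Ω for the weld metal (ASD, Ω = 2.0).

E62XX → F_EXX = 620 MPa.
Effective throat (given) t_e = 6 mm.
A_we = 6 × 180 = 1080 mm².
F_nw = 0.6 F_EXX = 372 MPa.
R_n/Ω = (372 × 1080) / 2.0 × 10⁻³ = 200.9 kN.

R_n/Ω ≈ 201 kN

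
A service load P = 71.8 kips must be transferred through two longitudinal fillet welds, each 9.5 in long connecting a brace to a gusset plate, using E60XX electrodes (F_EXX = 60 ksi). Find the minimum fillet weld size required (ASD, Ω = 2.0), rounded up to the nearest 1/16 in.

Total weld length L = 19 in.
Required throat t_e = P × Ω / (0.6 F_EXX × L) = 71.8 × 2.0 / (0.6 × 60 × 19) = 0.2099 in.
Required leg w = t_e / 0.707 = 0.2969 in → use 5/16 in.

w = 5/16 in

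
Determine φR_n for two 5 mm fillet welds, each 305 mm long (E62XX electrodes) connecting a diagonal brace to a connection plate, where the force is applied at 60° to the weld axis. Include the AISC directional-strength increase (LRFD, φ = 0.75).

φR_n ≈ 844 kN

E62XX → F_EXX = 620 MPa.
t_e = 0.707 × 5 = 3.535 mm; A_we = 3.535 × 610 = 2156 mm².
Directional factor: 1.0 + 0.5 sin^1.5(60°) = 1.403.
F_nw = 0.6 × 620 × 1.403 = 521.9 MPa.
φR_n = 0.75 × 521.9 × 2156 × 10⁻³ = 844.1 kN.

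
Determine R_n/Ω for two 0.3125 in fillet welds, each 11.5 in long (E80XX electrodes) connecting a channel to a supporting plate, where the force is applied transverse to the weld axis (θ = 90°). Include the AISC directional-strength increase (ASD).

E80XX → F_EXX = 80 ksi.
t_e = 0.707 × 0.3125 = 0.2209 in; A_we = 0.2209 × 23 = 5.082 in².
Directional factor: 1.0 + 0.5 sin^1.5(90°) = 1.5.
F_nw = 0.6 × 80 × 1.5 = 72 ksi.
R_n/Ω = (72 × 5.082) / 2.0 = 182.9 kip.

R_n/Ω ≈ 183 kip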